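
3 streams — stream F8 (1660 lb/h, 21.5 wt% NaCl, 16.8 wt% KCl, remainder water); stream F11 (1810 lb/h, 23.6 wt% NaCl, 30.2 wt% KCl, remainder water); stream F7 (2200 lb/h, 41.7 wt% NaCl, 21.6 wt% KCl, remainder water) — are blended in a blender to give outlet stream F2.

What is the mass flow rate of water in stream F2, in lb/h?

2668 lb/h

water out = water in = 1660×0.617 + 1810×0.462 + 2200×0.367 = 2667.8 lb/h.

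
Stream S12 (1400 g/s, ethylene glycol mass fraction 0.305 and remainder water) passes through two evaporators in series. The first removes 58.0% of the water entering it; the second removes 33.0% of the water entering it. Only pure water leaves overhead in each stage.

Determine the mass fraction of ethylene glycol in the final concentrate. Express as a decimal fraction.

0.609

water in feed = 1400×0.695 = 973 g/s.
After stage 1: water left = (1−0.580)×973 = 408.66; stream total = 835.66 g/s.
After stage 2: water left = (1−0.330)×408.66 = 273.8; final concentrate = 700.8 g/s.
ethylene glycol fraction = 427/700.8 = 0.609.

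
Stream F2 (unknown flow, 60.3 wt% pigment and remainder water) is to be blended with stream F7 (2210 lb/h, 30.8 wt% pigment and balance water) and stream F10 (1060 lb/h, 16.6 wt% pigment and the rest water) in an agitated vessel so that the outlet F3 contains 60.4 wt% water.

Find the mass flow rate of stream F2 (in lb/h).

2117 lb/h

Let F2 be the unknown flow. Total out = 3270 + F2.
water balance: 2413.4 + 0.397·F2 = 0.604·(3270 + F2)
(0.397 − 0.604)·F2 = 0.604×3270 − 2413.4 = -438.28
F2 = -438.28 / -0.207 = 2117.3 lb/h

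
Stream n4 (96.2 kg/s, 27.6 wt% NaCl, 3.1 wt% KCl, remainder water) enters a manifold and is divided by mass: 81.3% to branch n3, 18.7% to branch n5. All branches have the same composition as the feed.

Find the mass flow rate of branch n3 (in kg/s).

78.21 kg/s

Branch n3 flow = 0.813×96.2 = 78.211 kg/s.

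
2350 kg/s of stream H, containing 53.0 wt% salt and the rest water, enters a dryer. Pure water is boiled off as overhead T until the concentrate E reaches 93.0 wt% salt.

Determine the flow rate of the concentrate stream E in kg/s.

1339 kg/s

salt is conserved: 2350×0.530 = 1245.5 kg/s all reports to the concentrate.
Concentrate = 1245.5/(target fraction) = 1339.2 kg/s.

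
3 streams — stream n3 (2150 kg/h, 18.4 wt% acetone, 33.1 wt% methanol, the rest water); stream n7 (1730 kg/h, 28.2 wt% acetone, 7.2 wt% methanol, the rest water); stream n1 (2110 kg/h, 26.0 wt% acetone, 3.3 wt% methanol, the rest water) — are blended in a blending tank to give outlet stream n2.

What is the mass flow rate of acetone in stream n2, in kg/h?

acetone out = acetone in = 2150×0.184 + 1730×0.282 + 2110×0.260 = 1432.1 kg/h.

1432 kg/h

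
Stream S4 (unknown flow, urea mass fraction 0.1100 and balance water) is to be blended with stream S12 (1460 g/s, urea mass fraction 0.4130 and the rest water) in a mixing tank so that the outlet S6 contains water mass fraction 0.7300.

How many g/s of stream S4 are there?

1305 g/s

Let S4 be the unknown flow. Total out = 1460 + S4.
water balance: 857.02 + 0.890·S4 = 0.730·(1460 + S4)
(0.890 − 0.730)·S4 = 0.730×1460 − 857.02 = 208.78
S4 = 208.78 / 0.160 = 1304.9 g/s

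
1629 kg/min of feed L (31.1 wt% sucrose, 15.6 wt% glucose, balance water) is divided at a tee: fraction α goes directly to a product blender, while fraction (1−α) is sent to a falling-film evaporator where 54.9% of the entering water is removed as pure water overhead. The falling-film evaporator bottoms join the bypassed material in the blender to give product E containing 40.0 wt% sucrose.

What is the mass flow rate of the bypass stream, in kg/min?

All 1629×0.311 = 506.62 kg/min of sucrose reaches E, so E = 506.62/0.400 = 1266.5 kg/min and vapour = 362.45 kg/min.
The evaporator receives (1−α)·1629 of feed at 0.533 water and removes 0.549 of that water:
0.549×0.533×(1−α)×1629 = 362.45
(1−α) = 362.45/476.67 = 0.7604;  α = 0.2396.
Bypass flow = 0.2396×1629 = 390.34 kg/min.

390.3 kg/min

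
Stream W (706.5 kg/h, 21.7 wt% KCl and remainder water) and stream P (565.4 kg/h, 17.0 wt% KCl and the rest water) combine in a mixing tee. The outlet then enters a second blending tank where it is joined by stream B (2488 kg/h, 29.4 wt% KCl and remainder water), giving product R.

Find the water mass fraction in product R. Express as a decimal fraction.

0.7391

Overall, product flow = 3759.9 kg/h.
water in = 706.5×0.783 + 565.4×0.830 + 2488×0.706 = 2779 kg/h.
water fraction in R = 0.7391.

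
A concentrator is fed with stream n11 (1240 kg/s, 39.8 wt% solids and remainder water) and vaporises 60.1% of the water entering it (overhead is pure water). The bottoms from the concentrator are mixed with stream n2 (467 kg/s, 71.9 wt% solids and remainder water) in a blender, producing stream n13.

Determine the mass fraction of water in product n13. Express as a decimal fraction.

0.3410

Vapour removed = 0.601×0.602×1240 = 448.63 kg/s; concentrate = 791.37 kg/s.
water reaching the mixer = 297.85 (from concentrate) + 467×0.281 = 429.07 kg/s.
Product flow = 791.37 + 467 = 1258.4 kg/s; water fraction = 0.3410.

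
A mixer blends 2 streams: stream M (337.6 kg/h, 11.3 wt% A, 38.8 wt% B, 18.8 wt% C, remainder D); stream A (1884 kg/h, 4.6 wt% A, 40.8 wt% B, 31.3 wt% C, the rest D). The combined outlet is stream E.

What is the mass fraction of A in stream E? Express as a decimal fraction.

0.056

Total flow out = 337.6 + 1884 = 2221.6 kg/h.
A in = 337.6×0.113 + 1884×0.046 = 124.81 kg/h.
A mass fraction in E = 124.81/2221.6 = 0.056.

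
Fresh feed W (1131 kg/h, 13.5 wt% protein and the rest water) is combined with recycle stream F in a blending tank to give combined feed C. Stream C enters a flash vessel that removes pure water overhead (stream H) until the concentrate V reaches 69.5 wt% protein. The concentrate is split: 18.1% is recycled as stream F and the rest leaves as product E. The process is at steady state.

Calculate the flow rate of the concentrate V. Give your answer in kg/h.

Overall protein balance (none leaves overhead): protein in fresh feed = protein in product, i.e. 1131×0.135 = (1−0.181)·V·0.695.
V = 152.69/(0.695×0.819) = 268.24 kg/h.

268.2 kg/h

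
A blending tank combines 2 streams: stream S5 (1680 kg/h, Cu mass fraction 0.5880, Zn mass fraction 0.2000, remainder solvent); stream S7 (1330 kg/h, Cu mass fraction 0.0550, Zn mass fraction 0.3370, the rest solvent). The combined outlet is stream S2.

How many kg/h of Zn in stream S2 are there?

784.2 kg/h

Zn out = Zn in = 1680×0.200 + 1330×0.337 = 784.21 kg/h.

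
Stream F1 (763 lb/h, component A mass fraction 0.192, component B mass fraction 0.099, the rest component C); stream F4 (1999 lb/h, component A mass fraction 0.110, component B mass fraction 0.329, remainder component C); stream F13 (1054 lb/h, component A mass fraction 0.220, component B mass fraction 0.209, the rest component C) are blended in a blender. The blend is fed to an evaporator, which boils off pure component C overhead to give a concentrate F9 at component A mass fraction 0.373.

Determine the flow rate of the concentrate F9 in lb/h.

component A entering = 763×0.192 + 1999×0.110 + 1054×0.220 = 598.27 lb/h.
All component A reports to F9, so F9 = 598.27/0.373 = 1603.9 lb/h.

1604 lb/h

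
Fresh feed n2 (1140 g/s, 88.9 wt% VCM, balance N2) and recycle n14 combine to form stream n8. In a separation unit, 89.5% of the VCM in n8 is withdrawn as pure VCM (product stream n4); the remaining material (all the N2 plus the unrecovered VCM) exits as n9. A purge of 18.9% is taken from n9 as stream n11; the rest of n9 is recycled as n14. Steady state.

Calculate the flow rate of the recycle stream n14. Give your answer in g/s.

637.3 g/s

N2 enters only via n2 and leaves only via the purge: 1140×0.111 = 0.189×(N2 in n9), and the separation unit passes all N2, so N2 in n8 = N2 in n9 = 669.52 g/s.
VCM in n8: m_A = 1140×0.889 + (1−0.189)·(1−0.895)·m_A, so m_A = 1013.5/0.9148 = 1107.8 g/s.
n9 = (1−0.895)×1107.8 + 669.52 = 785.84 g/s.
Recycle n14 = (1−0.189)×785.84 = 637.32 g/s.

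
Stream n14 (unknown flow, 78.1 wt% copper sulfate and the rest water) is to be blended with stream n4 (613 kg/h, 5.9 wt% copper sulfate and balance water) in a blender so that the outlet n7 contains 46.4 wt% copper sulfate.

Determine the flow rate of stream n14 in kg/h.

783.2 kg/h

Let n14 be the unknown flow. Total out = 613 + n14.
copper sulfate balance: 36.167 + 0.781·n14 = 0.464·(613 + n14)
(0.781 − 0.464)·n14 = 0.464×613 − 36.167 = 248.27
n14 = 248.27 / 0.317 = 783.17 kg/h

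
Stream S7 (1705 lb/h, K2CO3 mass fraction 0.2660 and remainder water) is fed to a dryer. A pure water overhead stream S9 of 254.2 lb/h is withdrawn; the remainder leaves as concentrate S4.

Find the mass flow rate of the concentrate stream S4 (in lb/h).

1451 lb/h

Concentrate = 1705 − 254.2 = 1450.8 lb/h.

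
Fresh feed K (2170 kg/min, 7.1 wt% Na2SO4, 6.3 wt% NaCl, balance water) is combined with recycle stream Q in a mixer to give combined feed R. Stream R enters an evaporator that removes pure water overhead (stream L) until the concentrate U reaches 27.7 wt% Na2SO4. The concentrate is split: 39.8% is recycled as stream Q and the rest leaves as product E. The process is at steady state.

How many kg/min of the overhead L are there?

Overall Na2SO4 balance (none leaves overhead): Na2SO4 in fresh feed = Na2SO4 in product, i.e. 2170×0.071 = (1−0.398)·U·0.277.
U = 154.07/(0.277×0.602) = 923.94 kg/min.
Recycle Q = 0.398×923.94 = 367.73 kg/min.
Combined feed R = 2170 + 367.73 = 2537.7 kg/min.
Overhead L = R − U = 2537.7 − 923.94 = 1613.8 kg/min.

1614 kg/min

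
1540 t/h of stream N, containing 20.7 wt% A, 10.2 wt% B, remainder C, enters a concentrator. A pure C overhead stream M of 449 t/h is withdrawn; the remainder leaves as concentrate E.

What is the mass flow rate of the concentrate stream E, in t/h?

1091 t/h

Concentrate = 1540 − 449 = 1091 t/h.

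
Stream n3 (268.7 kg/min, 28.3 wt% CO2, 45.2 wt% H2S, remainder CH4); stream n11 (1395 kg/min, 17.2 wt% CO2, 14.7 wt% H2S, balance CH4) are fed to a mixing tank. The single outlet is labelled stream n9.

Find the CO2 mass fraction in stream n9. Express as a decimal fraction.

Total flow out = 268.7 + 1395 = 1663.7 kg/min.
CO2 in = 268.7×0.283 + 1395×0.172 = 315.98 kg/min.
CO2 mass fraction in n9 = 315.98/1663.7 = 0.190.

0.190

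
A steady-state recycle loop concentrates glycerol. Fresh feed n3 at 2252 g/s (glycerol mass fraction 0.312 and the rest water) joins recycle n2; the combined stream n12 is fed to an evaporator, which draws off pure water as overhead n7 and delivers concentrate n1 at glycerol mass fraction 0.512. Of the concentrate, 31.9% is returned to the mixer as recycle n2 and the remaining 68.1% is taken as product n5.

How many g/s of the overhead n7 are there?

Overall glycerol balance (none leaves overhead): glycerol in fresh feed = glycerol in product, i.e. 2252×0.312 = (1−0.319)·n1·0.512.
n1 = 702.62/(0.512×0.681) = 2015.1 g/s.
Recycle n2 = 0.319×2015.1 = 642.83 g/s.
Combined feed n12 = 2252 + 642.83 = 2894.8 g/s.
Overhead n7 = n12 − n1 = 2894.8 − 2015.1 = 879.69 g/s.

879.7 g/s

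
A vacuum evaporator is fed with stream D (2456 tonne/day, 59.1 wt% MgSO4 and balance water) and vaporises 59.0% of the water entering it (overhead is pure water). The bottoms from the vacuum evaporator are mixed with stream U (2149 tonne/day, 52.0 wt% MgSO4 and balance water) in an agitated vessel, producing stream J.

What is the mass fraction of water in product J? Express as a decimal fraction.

Vapour removed = 0.590×0.409×2456 = 592.66 tonne/day; concentrate = 1863.3 tonne/day.
water reaching the mixer = 411.85 (from concentrate) + 2149×0.480 = 1443.4 tonne/day.
Product flow = 1863.3 + 2149 = 4012.3 tonne/day; water fraction = 0.360.

0.360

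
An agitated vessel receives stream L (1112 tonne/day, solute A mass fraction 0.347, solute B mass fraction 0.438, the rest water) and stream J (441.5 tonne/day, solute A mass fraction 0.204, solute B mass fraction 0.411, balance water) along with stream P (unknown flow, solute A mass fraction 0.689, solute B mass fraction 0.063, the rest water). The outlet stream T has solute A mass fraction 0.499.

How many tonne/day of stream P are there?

Let P be the unknown flow. Total out = 1553.5 + P.
solute A balance: 475.93 + 0.689·P = 0.499·(1553.5 + P)
(0.689 − 0.499)·P = 0.499×1553.5 − 475.93 = 299.27
P = 299.27 / 0.190 = 1575.1 tonne/day

1575 tonne/day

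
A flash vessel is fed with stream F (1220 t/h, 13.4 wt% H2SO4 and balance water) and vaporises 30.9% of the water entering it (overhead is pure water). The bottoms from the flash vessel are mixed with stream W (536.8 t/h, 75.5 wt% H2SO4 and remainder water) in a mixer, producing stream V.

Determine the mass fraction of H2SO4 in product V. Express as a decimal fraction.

Vapour removed = 0.309×0.866×1220 = 326.46 t/h; concentrate = 893.54 t/h.
H2SO4 reaching the mixer = 163.48 (from concentrate) + 536.8×0.755 = 568.76 t/h.
Product flow = 893.54 + 536.8 = 1430.3 t/h; H2SO4 fraction = 0.398.

0.398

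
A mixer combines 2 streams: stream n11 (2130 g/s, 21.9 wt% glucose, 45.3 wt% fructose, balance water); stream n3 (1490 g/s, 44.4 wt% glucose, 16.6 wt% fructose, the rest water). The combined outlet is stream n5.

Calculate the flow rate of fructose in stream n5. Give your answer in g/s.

1212 g/s

fructose out = fructose in = 2130×0.453 + 1490×0.166 = 1212.2 g/s.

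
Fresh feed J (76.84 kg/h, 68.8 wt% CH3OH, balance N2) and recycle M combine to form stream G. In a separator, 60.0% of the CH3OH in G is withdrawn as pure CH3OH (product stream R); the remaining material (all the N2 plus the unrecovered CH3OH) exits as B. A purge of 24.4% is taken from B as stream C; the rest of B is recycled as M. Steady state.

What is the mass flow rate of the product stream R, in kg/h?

45.47 kg/h

CH3OH in G: m_A = 76.84×0.688 + (1−0.244)·(1−0.600)·m_A, so m_A = 52.866/0.6976 = 75.783 kg/h.
Product R = 0.600×75.783 = 45.47 kg/h.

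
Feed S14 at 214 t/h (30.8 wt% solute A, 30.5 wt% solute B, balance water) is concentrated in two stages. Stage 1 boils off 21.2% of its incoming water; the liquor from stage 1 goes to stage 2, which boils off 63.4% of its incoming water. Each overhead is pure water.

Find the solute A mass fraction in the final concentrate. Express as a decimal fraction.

0.425

water in feed = 214×0.387 = 82.818 t/h.
After stage 1: water left = (1−0.212)×82.818 = 65.261; stream total = 196.44 t/h.
After stage 2: water left = (1−0.634)×65.261 = 23.885; final concentrate = 155.07 t/h.
solute A fraction = 65.912/155.07 = 0.425.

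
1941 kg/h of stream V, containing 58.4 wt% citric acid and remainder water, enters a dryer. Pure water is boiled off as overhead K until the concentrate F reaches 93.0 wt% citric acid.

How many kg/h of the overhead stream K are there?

722.1 kg/h

citric acid is conserved: 1941×0.584 = 1133.5 kg/h all reports to the concentrate.
Concentrate = 1133.5/(target fraction) = 1218.9 kg/h.
Overhead = 1941 − 1218.9 = 722.14 kg/h.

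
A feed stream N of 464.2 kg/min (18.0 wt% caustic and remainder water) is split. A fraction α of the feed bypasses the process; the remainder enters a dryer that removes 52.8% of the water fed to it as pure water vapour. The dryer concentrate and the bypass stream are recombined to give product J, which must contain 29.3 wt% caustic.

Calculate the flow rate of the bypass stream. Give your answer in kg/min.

All 464.2×0.180 = 83.556 kg/min of caustic reaches J, so J = 83.556/0.293 = 285.17 kg/min and vapour = 179.03 kg/min.
The evaporator receives (1−α)·464.2 of feed at 0.820 water and removes 0.528 of that water:
0.528×0.820×(1−α)×464.2 = 179.03
(1−α) = 179.03/200.98 = 0.8908;  α = 0.1092.
Bypass flow = 0.1092×464.2 = 50.707 kg/min.

50.71 kg/min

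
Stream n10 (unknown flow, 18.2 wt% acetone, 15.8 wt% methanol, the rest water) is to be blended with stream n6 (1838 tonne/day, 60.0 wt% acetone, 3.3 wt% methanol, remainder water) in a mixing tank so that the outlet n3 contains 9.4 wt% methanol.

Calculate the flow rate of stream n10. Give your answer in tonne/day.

Let n10 be the unknown flow. Total out = 1838 + n10.
methanol balance: 60.654 + 0.158·n10 = 0.094·(1838 + n10)
(0.158 − 0.094)·n10 = 0.094×1838 − 60.654 = 112.12
n10 = 112.12 / 0.064 = 1751.8 tonne/day

1752 tonne/day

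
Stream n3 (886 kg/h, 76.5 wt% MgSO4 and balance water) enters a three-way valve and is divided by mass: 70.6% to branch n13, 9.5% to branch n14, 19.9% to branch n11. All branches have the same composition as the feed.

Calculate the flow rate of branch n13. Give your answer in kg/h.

Branch n13 flow = 0.706×886 = 625.52 kg/h.

625.5 kg/h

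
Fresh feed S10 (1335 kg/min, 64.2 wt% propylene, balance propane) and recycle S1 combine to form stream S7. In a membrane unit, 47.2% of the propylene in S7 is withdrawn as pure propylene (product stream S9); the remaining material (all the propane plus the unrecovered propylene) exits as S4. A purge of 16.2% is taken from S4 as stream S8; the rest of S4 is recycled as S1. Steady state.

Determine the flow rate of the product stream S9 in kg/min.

propylene in S7: m_A = 1335×0.642 + (1−0.162)·(1−0.472)·m_A, so m_A = 857.07/0.5575 = 1537.2 kg/min.
Product S9 = 0.472×1537.2 = 725.58 kg/min.

725.6 kg/min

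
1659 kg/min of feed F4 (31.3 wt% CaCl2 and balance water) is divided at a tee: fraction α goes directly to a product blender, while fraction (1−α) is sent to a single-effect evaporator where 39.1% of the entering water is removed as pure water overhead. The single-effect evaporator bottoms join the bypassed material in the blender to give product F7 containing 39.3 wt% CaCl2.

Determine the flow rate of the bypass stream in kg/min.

401.8 kg/min

All 1659×0.313 = 519.27 kg/min of CaCl2 reaches F7, so F7 = 519.27/0.393 = 1321.3 kg/min and vapour = 337.71 kg/min.
The evaporator receives (1−α)·1659 of feed at 0.687 water and removes 0.391 of that water:
0.391×0.687×(1−α)×1659 = 337.71
(1−α) = 337.71/445.64 = 0.7578;  α = 0.2422.
Bypass flow = 0.2422×1659 = 401.78 kg/min.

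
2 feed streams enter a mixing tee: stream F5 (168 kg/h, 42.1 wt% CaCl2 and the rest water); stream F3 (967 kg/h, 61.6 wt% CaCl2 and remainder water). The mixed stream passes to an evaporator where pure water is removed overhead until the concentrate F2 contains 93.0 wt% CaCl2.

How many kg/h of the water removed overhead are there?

418.4 kg/h

CaCl2 entering = 168×0.421 + 967×0.616 = 666.4 kg/h.
All CaCl2 reports to F2, so F2 = 666.4/0.930 = 716.56 kg/h.
Total feed = 1135 kg/h; overhead = 1135 − 716.56 = 418.44 kg/h.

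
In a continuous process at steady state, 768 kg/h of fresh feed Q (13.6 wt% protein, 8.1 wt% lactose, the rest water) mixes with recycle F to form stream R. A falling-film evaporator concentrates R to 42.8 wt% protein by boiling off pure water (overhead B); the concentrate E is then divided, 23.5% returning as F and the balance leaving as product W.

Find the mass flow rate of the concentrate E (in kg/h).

Overall protein balance (none leaves overhead): protein in fresh feed = protein in product, i.e. 768×0.136 = (1−0.235)·E·0.428.
E = 104.45/(0.428×0.765) = 319 kg/h.

319 kg/h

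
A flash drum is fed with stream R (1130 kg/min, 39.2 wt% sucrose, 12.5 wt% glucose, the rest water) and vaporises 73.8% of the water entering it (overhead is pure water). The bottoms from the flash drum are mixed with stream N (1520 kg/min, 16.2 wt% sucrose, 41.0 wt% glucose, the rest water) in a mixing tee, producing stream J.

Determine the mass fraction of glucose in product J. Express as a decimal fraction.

Vapour removed = 0.738×0.483×1130 = 402.79 kg/min; concentrate = 727.21 kg/min.
glucose reaching the mixer = 141.25 (from concentrate) + 1520×0.410 = 764.45 kg/min.
Product flow = 727.21 + 1520 = 2247.2 kg/min; glucose fraction = 0.340.

0.340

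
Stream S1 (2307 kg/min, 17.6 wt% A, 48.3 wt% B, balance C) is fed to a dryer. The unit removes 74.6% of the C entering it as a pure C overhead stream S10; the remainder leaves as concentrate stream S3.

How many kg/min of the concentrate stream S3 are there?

1720 kg/min

C entering = 2307×0.341 = 786.69 kg/min; overhead removed = 0.746×786.69 = 586.87 kg/min.
Concentrate = 2307 − 586.87 = 1720.1 kg/min.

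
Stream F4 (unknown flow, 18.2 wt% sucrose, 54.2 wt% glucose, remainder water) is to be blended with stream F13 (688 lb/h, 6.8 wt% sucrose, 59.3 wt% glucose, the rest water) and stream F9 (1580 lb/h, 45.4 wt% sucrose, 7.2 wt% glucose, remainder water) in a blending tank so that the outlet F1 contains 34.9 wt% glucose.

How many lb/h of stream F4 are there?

1398 lb/h

Let F4 be the unknown flow. Total out = 2268 + F4.
glucose balance: 521.74 + 0.542·F4 = 0.349·(2268 + F4)
(0.542 − 0.349)·F4 = 0.349×2268 − 521.74 = 269.79
F4 = 269.79 / 0.193 = 1397.9 lb/h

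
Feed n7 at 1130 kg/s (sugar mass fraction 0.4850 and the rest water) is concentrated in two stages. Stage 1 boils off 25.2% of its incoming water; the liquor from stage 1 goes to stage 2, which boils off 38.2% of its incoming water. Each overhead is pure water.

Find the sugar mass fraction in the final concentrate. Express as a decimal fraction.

0.6708

water in feed = 1130×0.515 = 581.95 kg/s.
After stage 1: water left = (1−0.252)×581.95 = 435.3; stream total = 983.35 kg/s.
After stage 2: water left = (1−0.382)×435.3 = 269.01; final concentrate = 817.06 kg/s.
sugar fraction = 548.05/817.06 = 0.6708.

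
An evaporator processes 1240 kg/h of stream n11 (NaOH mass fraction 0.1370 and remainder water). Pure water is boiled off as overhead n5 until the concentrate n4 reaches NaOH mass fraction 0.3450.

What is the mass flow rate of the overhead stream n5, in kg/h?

NaOH is conserved: 1240×0.137 = 169.88 kg/h all reports to the concentrate.
Concentrate = 169.88/(target fraction) = 492.41 kg/h.
Overhead = 1240 − 492.41 = 747.59 kg/h.

747.6 kg/h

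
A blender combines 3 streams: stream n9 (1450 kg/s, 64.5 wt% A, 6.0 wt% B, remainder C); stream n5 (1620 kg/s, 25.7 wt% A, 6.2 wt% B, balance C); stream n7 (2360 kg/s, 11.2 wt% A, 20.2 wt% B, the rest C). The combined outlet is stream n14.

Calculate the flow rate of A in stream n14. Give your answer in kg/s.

1616 kg/s

A out = A in = 1450×0.645 + 1620×0.257 + 2360×0.112 = 1615.9 kg/s.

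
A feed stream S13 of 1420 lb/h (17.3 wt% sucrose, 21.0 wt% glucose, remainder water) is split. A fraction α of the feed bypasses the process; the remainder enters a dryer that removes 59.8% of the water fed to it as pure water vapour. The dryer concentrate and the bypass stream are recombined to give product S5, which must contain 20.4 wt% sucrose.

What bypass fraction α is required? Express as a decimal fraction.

0.588

All 1420×0.173 = 245.66 lb/h of sucrose reaches S5, so S5 = 245.66/0.204 = 1204.2 lb/h and vapour = 215.78 lb/h.
The evaporator receives (1−α)·1420 of feed at 0.617 water and removes 0.598 of that water:
0.598×0.617×(1−α)×1420 = 215.78
(1−α) = 215.78/523.93 = 0.4119;  α = 0.5881.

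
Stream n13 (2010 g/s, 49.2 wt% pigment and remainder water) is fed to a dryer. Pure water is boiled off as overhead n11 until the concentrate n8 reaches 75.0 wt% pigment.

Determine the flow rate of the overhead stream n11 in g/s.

pigment is conserved: 2010×0.492 = 988.92 g/s all reports to the concentrate.
Concentrate = 988.92/(target fraction) = 1318.6 g/s.
Overhead = 2010 − 1318.6 = 691.44 g/s.

691.4 g/s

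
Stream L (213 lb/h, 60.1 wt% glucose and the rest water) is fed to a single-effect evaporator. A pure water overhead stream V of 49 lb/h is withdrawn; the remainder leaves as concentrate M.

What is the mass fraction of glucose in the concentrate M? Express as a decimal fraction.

glucose is not removed: 213×0.601 = 128.01 lb/h of glucose enters M.
Concentrate = 213 − 49 = 164 lb/h.
Mass fraction = 128.01/164 = 0.781.

0.781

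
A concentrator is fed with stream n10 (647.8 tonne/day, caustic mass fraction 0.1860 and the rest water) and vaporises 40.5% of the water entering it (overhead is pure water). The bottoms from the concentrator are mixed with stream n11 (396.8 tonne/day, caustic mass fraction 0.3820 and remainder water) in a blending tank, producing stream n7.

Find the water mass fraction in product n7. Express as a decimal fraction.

0.6726

Vapour removed = 0.405×0.814×647.8 = 213.56 tonne/day; concentrate = 434.24 tonne/day.
water reaching the mixer = 313.75 (from concentrate) + 396.8×0.618 = 558.97 tonne/day.
Product flow = 434.24 + 396.8 = 831.04 tonne/day; water fraction = 0.6726.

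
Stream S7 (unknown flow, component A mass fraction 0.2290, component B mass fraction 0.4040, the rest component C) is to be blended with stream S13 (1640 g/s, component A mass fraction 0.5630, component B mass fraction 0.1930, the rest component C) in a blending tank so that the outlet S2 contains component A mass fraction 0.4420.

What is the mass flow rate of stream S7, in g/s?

Let S7 be the unknown flow. Total out = 1640 + S7.
component A balance: 923.32 + 0.229·S7 = 0.442·(1640 + S7)
(0.229 − 0.442)·S7 = 0.442×1640 − 923.32 = -198.44
S7 = -198.44 / -0.213 = 931.64 g/s

931.6 g/s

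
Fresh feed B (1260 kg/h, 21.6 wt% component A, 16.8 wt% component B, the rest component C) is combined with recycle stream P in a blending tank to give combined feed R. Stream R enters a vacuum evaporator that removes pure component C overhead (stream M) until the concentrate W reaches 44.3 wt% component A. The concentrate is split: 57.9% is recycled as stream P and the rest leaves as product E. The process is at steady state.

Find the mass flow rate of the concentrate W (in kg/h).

Overall component A balance (none leaves overhead): component A in fresh feed = component A in product, i.e. 1260×0.216 = (1−0.579)·W·0.443.
W = 272.16/(0.443×0.421) = 1459.3 kg/h.

1459 kg/h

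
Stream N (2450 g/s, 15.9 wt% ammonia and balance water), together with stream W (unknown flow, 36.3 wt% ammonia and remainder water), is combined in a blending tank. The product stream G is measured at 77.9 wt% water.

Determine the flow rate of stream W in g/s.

1070 g/s

Let W be the unknown flow. Total out = 2450 + W.
water balance: 2060.4 + 0.637·W = 0.779·(2450 + W)
(0.637 − 0.779)·W = 0.779×2450 − 2060.4 = -151.9
W = -151.9 / -0.142 = 1069.7 g/s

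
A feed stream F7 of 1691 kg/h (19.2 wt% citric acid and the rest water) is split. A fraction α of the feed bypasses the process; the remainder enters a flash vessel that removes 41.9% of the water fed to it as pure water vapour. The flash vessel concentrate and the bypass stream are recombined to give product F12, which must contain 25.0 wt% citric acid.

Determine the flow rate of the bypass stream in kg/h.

532.2 kg/h

All 1691×0.192 = 324.67 kg/h of citric acid reaches F12, so F12 = 324.67/0.250 = 1298.7 kg/h and vapour = 392.31 kg/h.
The evaporator receives (1−α)·1691 of feed at 0.808 water and removes 0.419 of that water:
0.419×0.808×(1−α)×1691 = 392.31
(1−α) = 392.31/572.49 = 0.6853;  α = 0.3147.
Bypass flow = 0.3147×1691 = 532.21 kg/h.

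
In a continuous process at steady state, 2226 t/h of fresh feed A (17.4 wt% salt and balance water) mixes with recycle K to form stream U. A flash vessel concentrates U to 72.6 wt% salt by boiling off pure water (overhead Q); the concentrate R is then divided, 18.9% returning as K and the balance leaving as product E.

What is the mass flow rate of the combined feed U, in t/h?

Overall salt balance (none leaves overhead): salt in fresh feed = salt in product, i.e. 2226×0.174 = (1−0.189)·R·0.726.
R = 387.32/(0.726×0.811) = 657.83 t/h.
Recycle K = 0.189×657.83 = 124.33 t/h.
Combined feed U = 2226 + 124.33 = 2350.3 t/h.

2350 t/h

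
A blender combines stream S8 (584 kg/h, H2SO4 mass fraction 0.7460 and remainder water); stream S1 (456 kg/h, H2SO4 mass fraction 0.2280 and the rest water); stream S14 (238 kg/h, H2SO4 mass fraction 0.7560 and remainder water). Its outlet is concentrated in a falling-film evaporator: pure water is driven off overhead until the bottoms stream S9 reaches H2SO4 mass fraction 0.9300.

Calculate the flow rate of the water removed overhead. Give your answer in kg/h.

H2SO4 entering = 584×0.746 + 456×0.228 + 238×0.756 = 719.56 kg/h.
All H2SO4 reports to S9, so S9 = 719.56/0.930 = 773.72 kg/h.
Total feed = 1278 kg/h; overhead = 1278 − 773.72 = 504.28 kg/h.

504.3 kg/h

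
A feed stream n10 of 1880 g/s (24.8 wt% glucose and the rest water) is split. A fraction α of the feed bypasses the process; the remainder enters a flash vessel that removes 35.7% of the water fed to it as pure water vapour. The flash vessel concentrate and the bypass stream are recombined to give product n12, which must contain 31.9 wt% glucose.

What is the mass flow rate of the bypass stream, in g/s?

All 1880×0.248 = 466.24 g/s of glucose reaches n12, so n12 = 466.24/0.319 = 1461.6 g/s and vapour = 418.43 g/s.
The evaporator receives (1−α)·1880 of feed at 0.752 water and removes 0.357 of that water:
0.357×0.752×(1−α)×1880 = 418.43
(1−α) = 418.43/504.71 = 0.8291;  α = 0.1709.
Bypass flow = 0.1709×1880 = 321.38 g/s.

321.4 g/s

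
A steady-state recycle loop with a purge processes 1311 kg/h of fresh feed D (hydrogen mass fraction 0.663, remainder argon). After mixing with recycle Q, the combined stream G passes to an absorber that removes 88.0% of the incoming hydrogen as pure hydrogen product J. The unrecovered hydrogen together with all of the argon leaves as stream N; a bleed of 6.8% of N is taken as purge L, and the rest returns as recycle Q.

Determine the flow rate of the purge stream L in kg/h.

449.8 kg/h

argon enters only via D and leaves only via the purge: 1311×0.337 = 0.068×(argon in N), and the absorber passes all argon, so argon in G = argon in N = 6497.2 kg/h.
hydrogen in G: m_A = 1311×0.663 + (1−0.068)·(1−0.880)·m_A, so m_A = 869.19/0.8882 = 978.64 kg/h.
N = (1−0.880)×978.64 + 6497.2 = 6614.6 kg/h.
Purge L = 0.068×6614.6 = 449.79 kg/h.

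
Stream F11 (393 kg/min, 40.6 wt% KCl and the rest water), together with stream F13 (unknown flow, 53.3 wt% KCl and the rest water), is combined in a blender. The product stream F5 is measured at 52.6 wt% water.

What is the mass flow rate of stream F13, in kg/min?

452.9 kg/min

Let F13 be the unknown flow. Total out = 393 + F13.
water balance: 233.44 + 0.467·F13 = 0.526·(393 + F13)
(0.467 − 0.526)·F13 = 0.526×393 − 233.44 = -26.724
F13 = -26.724 / -0.059 = 452.95 kg/min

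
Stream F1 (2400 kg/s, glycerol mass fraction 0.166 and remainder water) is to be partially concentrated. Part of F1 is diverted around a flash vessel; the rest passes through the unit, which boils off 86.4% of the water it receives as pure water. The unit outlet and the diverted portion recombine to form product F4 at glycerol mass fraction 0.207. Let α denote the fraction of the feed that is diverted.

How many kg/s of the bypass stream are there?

All 2400×0.166 = 398.4 kg/s of glycerol reaches F4, so F4 = 398.4/0.207 = 1924.6 kg/s and vapour = 475.36 kg/s.
The evaporator receives (1−α)·2400 of feed at 0.834 water and removes 0.864 of that water:
0.864×0.834×(1−α)×2400 = 475.36
(1−α) = 475.36/1729.4 = 0.2749;  α = 0.7251.
Bypass flow = 0.7251×2400 = 1740.3 kg/s.

1740 kg/s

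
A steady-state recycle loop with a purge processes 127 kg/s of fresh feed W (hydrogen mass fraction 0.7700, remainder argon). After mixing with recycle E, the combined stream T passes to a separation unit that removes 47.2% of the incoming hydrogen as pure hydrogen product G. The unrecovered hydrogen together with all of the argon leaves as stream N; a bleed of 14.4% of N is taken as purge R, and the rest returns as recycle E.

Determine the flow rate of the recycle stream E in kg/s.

254.3 kg/s

argon enters only via W and leaves only via the purge: 127×0.230 = 0.144×(argon in N), and the separation unit passes all argon, so argon in T = argon in N = 202.85 kg/s.
hydrogen in T: m_A = 127×0.770 + (1−0.144)·(1−0.472)·m_A, so m_A = 97.79/0.5480 = 178.44 kg/s.
N = (1−0.472)×178.44 + 202.85 = 297.06 kg/s.
Recycle E = (1−0.144)×297.06 = 254.29 kg/s.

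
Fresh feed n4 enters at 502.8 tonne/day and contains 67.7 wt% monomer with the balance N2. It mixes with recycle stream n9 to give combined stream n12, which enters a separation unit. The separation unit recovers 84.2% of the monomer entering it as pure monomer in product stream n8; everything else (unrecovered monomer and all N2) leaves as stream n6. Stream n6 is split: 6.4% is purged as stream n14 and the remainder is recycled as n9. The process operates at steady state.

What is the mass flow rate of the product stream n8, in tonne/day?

336.4 tonne/day

monomer in n12: m_A = 502.8×0.677 + (1−0.064)·(1−0.842)·m_A, so m_A = 340.4/0.8521 = 399.47 tonne/day.
Product n8 = 0.842×399.47 = 336.36 tonne/day.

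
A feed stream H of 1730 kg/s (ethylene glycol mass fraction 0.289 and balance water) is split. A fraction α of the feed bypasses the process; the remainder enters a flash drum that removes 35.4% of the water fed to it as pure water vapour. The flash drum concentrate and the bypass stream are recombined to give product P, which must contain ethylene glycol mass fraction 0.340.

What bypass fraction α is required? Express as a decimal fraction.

All 1730×0.289 = 499.97 kg/s of ethylene glycol reaches P, so P = 499.97/0.340 = 1470.5 kg/s and vapour = 259.5 kg/s.
The evaporator receives (1−α)·1730 of feed at 0.711 water and removes 0.354 of that water:
0.354×0.711×(1−α)×1730 = 259.5
(1−α) = 259.5/435.43 = 0.5960;  α = 0.4040.

0.404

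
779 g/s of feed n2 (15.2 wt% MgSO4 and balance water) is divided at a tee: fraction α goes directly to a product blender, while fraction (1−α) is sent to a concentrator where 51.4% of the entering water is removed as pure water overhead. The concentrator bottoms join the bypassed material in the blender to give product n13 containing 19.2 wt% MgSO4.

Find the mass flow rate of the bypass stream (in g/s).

406.7 g/s

All 779×0.152 = 118.41 g/s of MgSO4 reaches n13, so n13 = 118.41/0.192 = 616.71 g/s and vapour = 162.29 g/s.
The evaporator receives (1−α)·779 of feed at 0.848 water and removes 0.514 of that water:
0.514×0.848×(1−α)×779 = 162.29
(1−α) = 162.29/339.54 = 0.4780;  α = 0.5220.
Bypass flow = 0.5220×779 = 406.66 g/s.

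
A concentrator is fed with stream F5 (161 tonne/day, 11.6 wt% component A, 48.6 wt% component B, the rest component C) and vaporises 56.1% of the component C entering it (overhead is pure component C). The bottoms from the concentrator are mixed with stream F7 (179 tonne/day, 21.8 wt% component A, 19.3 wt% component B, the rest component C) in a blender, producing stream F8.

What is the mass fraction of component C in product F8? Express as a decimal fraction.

0.439

Vapour removed = 0.561×0.398×161 = 35.948 tonne/day; concentrate = 125.05 tonne/day.
component C reaching the mixer = 28.13 (from concentrate) + 179×0.589 = 133.56 tonne/day.
Product flow = 125.05 + 179 = 304.05 tonne/day; component C fraction = 0.439.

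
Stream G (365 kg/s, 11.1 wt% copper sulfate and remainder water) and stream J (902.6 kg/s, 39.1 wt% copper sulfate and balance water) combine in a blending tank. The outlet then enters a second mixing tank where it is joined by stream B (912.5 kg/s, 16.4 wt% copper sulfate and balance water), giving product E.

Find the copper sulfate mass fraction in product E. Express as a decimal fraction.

0.249

Overall, product flow = 2180.1 kg/s.
copper sulfate in = 365×0.111 + 902.6×0.391 + 912.5×0.164 = 543.08 kg/s.
copper sulfate fraction in E = 0.249.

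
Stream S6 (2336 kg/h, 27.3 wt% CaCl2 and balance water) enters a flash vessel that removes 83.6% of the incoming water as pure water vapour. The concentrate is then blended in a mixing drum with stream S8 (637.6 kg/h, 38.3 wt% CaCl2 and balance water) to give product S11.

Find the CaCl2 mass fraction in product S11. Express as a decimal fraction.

Vapour removed = 0.836×0.727×2336 = 1419.8 kg/h; concentrate = 916.24 kg/h.
CaCl2 reaching the mixer = 637.73 (from concentrate) + 637.6×0.383 = 881.93 kg/h.
Product flow = 916.24 + 637.6 = 1553.8 kg/h; CaCl2 fraction = 0.5676.

0.5676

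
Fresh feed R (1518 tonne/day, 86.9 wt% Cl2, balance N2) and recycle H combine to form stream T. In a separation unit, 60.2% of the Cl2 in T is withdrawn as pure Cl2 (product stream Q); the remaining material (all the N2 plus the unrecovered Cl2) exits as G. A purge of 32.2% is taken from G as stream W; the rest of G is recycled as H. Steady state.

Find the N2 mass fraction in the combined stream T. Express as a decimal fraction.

N2 enters only via R and leaves only via the purge: 1518×0.131 = 0.322×(N2 in G), and the separation unit passes all N2, so N2 in T = N2 in G = 617.57 tonne/day.
Cl2 in T: m_A = 1518×0.869 + (1−0.322)·(1−0.602)·m_A, so m_A = 1319.1/0.7302 = 1806.7 tonne/day.
T = 1806.7 + 617.57 = 2424.2 tonne/day.
N2 fraction in T = 617.57/2424.2 = 0.255.

0.255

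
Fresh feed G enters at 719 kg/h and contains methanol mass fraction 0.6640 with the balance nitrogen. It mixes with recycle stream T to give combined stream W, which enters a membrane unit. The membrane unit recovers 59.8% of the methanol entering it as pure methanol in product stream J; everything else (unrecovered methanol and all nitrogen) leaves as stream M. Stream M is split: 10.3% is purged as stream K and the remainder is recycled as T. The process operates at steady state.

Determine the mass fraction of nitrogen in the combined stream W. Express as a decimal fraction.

0.7585

nitrogen enters only via G and leaves only via the purge: 719×0.336 = 0.103×(nitrogen in M), and the membrane unit passes all nitrogen, so nitrogen in W = nitrogen in M = 2345.5 kg/h.
methanol in W: m_A = 719×0.664 + (1−0.103)·(1−0.598)·m_A, so m_A = 477.42/0.6394 = 746.66 kg/h.
W = 746.66 + 2345.5 = 3092.1 kg/h.
nitrogen fraction in W = 2345.5/3092.1 = 0.7585.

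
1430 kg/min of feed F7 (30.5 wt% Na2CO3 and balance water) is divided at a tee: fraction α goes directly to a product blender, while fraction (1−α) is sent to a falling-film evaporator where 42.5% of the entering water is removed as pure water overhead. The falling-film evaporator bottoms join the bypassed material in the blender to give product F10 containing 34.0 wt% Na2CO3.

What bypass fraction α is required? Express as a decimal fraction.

All 1430×0.305 = 436.15 kg/min of Na2CO3 reaches F10, so F10 = 436.15/0.340 = 1282.8 kg/min and vapour = 147.21 kg/min.
The evaporator receives (1−α)·1430 of feed at 0.695 water and removes 0.425 of that water:
0.425×0.695×(1−α)×1430 = 147.21
(1−α) = 147.21/422.39 = 0.3485;  α = 0.6515.

0.651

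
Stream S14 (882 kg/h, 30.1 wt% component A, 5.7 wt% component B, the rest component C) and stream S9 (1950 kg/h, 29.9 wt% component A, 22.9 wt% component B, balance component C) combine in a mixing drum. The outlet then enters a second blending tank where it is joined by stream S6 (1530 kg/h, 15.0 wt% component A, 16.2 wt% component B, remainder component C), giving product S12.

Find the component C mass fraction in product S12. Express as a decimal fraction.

Overall, product flow = 4362 kg/h.
component C in = 882×0.642 + 1950×0.472 + 1530×0.688 = 2539.3 kg/h.
component C fraction in S12 = 0.582.

0.582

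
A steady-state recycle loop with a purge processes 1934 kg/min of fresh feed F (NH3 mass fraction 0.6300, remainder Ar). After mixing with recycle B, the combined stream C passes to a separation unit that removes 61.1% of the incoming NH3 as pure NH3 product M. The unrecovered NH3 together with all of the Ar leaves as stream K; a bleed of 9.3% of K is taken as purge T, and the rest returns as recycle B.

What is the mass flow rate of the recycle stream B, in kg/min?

7643 kg/min

Ar enters only via F and leaves only via the purge: 1934×0.370 = 0.093×(Ar in K), and the separation unit passes all Ar, so Ar in C = Ar in K = 7694.4 kg/min.
NH3 in C: m_A = 1934×0.630 + (1−0.093)·(1−0.611)·m_A, so m_A = 1218.4/0.6472 = 1882.7 kg/min.
K = (1−0.611)×1882.7 + 7694.4 = 8426.8 kg/min.
Recycle B = (1−0.093)×8426.8 = 7643.1 kg/min.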